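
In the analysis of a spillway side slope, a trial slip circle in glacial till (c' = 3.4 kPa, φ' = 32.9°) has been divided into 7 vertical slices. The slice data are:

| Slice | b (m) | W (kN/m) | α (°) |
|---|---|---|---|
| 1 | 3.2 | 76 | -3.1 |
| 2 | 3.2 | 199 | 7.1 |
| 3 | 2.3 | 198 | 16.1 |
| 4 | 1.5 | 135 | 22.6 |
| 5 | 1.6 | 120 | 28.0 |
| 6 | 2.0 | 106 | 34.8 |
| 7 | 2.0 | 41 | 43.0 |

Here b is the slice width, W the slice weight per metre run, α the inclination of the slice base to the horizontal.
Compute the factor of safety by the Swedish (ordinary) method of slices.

Ordinary method of slices: FS = Σ[c'·Δl_i + (W_i cosα_i)·tanφ'] / Σ W_i sinα_i, with Δl_i = b_i / cosα_i.
Slice 1: Δl = 3.2/cos(-3.1°) = 3.205 m; N'_1 = 76·cos(-3.1°) = 75.9; c'Δl = 10.90; W sinα = -4.1
Slice 2: Δl = 3.2/cos7.1° = 3.225 m; N'_2 = 199·cos7.1° = 197.5; c'Δl = 10.96; W sinα = 24.6
Slice 3: Δl = 2.3/cos16.1° = 2.394 m; N'_3 = 198·cos16.1° = 190.2; c'Δl = 8.14; W sinα = 54.9
Slice 4: Δl = 1.5/cos22.6° = 1.625 m; N'_4 = 135·cos22.6° = 124.6; c'Δl = 5.52; W sinα = 51.9
Slice 5: Δl = 1.6/cos28.0° = 1.812 m; N'_5 = 120·cos28.0° = 106.0; c'Δl = 6.16; W sinα = 56.3
Slice 6: Δl = 2.0/cos34.8° = 2.436 m; N'_6 = 106·cos34.8° = 87.0; c'Δl = 8.28; W sinα = 60.5
Slice 7: Δl = 2.0/cos43.0° = 2.735 m; N'_7 = 41·cos43.0° = 30.0; c'Δl = 9.30; W sinα = 28.0
Σc'Δl = 59.3 kN/m; ΣN' = 811.2 kN/m; ΣW sinα = 272.1 kN/m
Resisting = 59.3 + 811.2·tan32.9° = 59.3 + 524.8 = 584.1 kN/m
FS = 584.1 / 272.1 = 2.147

FS = 2.15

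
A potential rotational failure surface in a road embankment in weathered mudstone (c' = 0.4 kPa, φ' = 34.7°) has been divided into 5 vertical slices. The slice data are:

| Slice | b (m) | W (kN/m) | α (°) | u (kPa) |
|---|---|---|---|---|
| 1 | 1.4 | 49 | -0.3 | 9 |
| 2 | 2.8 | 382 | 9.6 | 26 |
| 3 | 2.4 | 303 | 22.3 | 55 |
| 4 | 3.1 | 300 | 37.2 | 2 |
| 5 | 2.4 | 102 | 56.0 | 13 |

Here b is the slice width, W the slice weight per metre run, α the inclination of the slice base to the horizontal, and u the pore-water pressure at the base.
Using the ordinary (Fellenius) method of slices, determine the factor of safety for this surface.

Ordinary method of slices: FS = Σ[c'·Δl_i + (W_i cosα_i − u_i·Δl_i)·tanφ'] / Σ W_i sinα_i, with Δl_i = b_i / cosα_i.
Slice 1: Δl = 1.4/cos(-0.3°) = 1.400 m; N'_1 = 49·cos(-0.3°) − 9·1.400 = 36.4; c'Δl = 0.56; W sinα = -0.3
Slice 2: Δl = 2.8/cos9.6° = 2.840 m; N'_2 = 382·cos9.6° − 26·2.840 = 302.8; c'Δl = 1.14; W sinα = 63.7
Slice 3: Δl = 2.4/cos22.3° = 2.594 m; N'_3 = 303·cos22.3° − 55·2.594 = 137.7; c'Δl = 1.04; W sinα = 115.0
Slice 4: Δl = 3.1/cos37.2° = 3.892 m; N'_4 = 300·cos37.2° − 2·3.892 = 231.2; c'Δl = 1.56; W sinα = 181.4
Slice 5: Δl = 2.4/cos56.0° = 4.292 m; N'_5 = 102·cos56.0° − 13·4.292 = 1.2; c'Δl = 1.72; W sinα = 84.6
Σc'Δl = 6.0 kN/m; ΣN' = 709.3 kN/m; ΣW sinα = 444.4 kN/m
Resisting = 6.0 + 709.3·tan34.7° = 6.0 + 491.1 = 497.2 kN/m
FS = 497.2 / 444.4 = 1.119

FS = 1.12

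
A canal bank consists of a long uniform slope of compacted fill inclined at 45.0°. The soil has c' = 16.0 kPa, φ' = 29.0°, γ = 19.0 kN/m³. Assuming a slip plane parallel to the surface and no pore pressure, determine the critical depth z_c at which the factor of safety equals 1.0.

z_c = 3.78 m

Setting FS = 1.00 in FS = [c' + γz cos²β tanφ'] / [γz sinβ cosβ] and solving for z:
z = c' / [γ cosβ (FS·sinβ − cosβ·tanφ')]
  = 16.0 / [19.0·cos45.0°·(1.00·sin45.0° − cos45.0°·tan29.0°)]
  = 16.0 / [19.0·0.7071·(1.00·0.7071 − 0.7071·0.5543)]
  = 16.0 / 4.2341 = 3.779 m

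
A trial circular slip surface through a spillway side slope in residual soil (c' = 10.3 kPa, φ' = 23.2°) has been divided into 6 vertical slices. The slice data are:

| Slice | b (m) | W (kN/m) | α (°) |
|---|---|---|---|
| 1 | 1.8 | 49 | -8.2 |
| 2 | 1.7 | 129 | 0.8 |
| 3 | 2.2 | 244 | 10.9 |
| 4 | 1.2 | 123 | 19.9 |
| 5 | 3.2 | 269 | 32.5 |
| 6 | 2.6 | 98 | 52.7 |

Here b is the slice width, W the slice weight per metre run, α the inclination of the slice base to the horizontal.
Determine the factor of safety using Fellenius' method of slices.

Ordinary method of slices: FS = Σ[c'·Δl_i + (W_i cosα_i)·tanφ'] / Σ W_i sinα_i, with Δl_i = b_i / cosα_i.
Slice 1: Δl = 1.8/cos(-8.2°) = 1.819 m; N'_1 = 49·cos(-8.2°) = 48.5; c'Δl = 18.73; W sinα = -7.0
Slice 2: Δl = 1.7/cos0.8° = 1.700 m; N'_2 = 129·cos0.8° = 129.0; c'Δl = 17.51; W sinα = 1.8
Slice 3: Δl = 2.2/cos10.9° = 2.240 m; N'_3 = 244·cos10.9° = 239.6; c'Δl = 23.08; W sinα = 46.1
Slice 4: Δl = 1.2/cos19.9° = 1.276 m; N'_4 = 123·cos19.9° = 115.7; c'Δl = 13.14; W sinα = 41.9
Slice 5: Δl = 3.2/cos32.5° = 3.794 m; N'_5 = 269·cos32.5° = 226.9; c'Δl = 39.08; W sinα = 144.5
Slice 6: Δl = 2.6/cos52.7° = 4.291 m; N'_6 = 98·cos52.7° = 59.4; c'Δl = 44.19; W sinα = 78.0
Σc'Δl = 155.7 kN/m; ΣN' = 819.0 kN/m; ΣW sinα = 305.3 kN/m
Resisting = 155.7 + 819.0·tan23.2° = 155.7 + 351.0 = 506.8 kN/m
FS = 506.8 / 305.3 = 1.660

FS = 1.66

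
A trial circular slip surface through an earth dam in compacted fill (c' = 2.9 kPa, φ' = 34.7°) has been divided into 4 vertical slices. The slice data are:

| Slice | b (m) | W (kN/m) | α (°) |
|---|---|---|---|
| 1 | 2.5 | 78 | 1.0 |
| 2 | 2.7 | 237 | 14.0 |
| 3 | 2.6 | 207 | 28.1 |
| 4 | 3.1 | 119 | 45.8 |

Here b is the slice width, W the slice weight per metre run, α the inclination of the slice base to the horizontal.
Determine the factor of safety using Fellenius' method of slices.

Ordinary method of slices: FS = Σ[c'·Δl_i + (W_i cosα_i)·tanφ'] / Σ W_i sinα_i, with Δl_i = b_i / cosα_i.
Slice 1: Δl = 2.5/cos1.0° = 2.500 m; N'_1 = 78·cos1.0° = 78.0; c'Δl = 7.25; W sinα = 1.4
Slice 2: Δl = 2.7/cos14.0° = 2.783 m; N'_2 = 237·cos14.0° = 230.0; c'Δl = 8.07; W sinα = 57.3
Slice 3: Δl = 2.6/cos28.1° = 2.947 m; N'_3 = 207·cos28.1° = 182.6; c'Δl = 8.55; W sinα = 97.5
Slice 4: Δl = 3.1/cos45.8° = 4.447 m; N'_4 = 119·cos45.8° = 83.0; c'Δl = 12.90; W sinα = 85.3
Σc'Δl = 36.8 kN/m; ΣN' = 573.5 kN/m; ΣW sinα = 241.5 kN/m
Resisting = 36.8 + 573.5·tan34.7° = 36.8 + 397.1 = 433.9 kN/m
FS = 433.9 / 241.5 = 1.797

FS = 1.80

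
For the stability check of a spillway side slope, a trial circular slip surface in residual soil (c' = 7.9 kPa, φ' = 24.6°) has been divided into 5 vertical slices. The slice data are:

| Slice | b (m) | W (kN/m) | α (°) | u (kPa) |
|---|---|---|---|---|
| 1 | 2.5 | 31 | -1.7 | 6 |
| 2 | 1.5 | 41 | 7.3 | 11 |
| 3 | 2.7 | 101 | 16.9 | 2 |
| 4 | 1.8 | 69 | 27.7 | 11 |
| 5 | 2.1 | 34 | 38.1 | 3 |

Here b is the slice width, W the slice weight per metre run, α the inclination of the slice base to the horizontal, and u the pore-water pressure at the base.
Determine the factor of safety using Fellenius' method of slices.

Ordinary method of slices: FS = Σ[c'·Δl_i + (W_i cosα_i − u_i·Δl_i)·tanφ'] / Σ W_i sinα_i, with Δl_i = b_i / cosα_i.
Slice 1: Δl = 2.5/cos(-1.7°) = 2.501 m; N'_1 = 31·cos(-1.7°) − 6·2.501 = 16.0; c'Δl = 19.76; W sinα = -0.9
Slice 2: Δl = 1.5/cos7.3° = 1.512 m; N'_2 = 41·cos7.3° − 11·1.512 = 24.0; c'Δl = 11.95; W sinα = 5.2
Slice 3: Δl = 2.7/cos16.9° = 2.822 m; N'_3 = 101·cos16.9° − 2·2.822 = 91.0; c'Δl = 22.29; W sinα = 29.4
Slice 4: Δl = 1.8/cos27.7° = 2.033 m; N'_4 = 69·cos27.7° − 11·2.033 = 38.7; c'Δl = 16.06; W sinα = 32.1
Slice 5: Δl = 2.1/cos38.1° = 2.669 m; N'_5 = 34·cos38.1° − 3·2.669 = 18.8; c'Δl = 21.08; W sinα = 21.0
Σc'Δl = 91.1 kN/m; ΣN' = 188.5 kN/m; ΣW sinα = 86.7 kN/m
Resisting = 91.1 + 188.5·tan24.6° = 91.1 + 86.3 = 177.4 kN/m
FS = 177.4 / 86.7 = 2.046

FS = 2.05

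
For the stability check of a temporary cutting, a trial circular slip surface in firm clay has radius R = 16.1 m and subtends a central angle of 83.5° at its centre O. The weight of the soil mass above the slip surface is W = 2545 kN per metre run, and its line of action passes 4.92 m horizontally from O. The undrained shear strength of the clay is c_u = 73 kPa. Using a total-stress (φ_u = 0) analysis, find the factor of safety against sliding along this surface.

Taking moments about the centre O, the resisting moment is provided by the undrained shear strength acting along the arc:
Arc length L_a = R·θ = 16.1·(83.5°·π/180) = 16.1·1.4573 = 23.46 m
M_R = c_u·L_a·R = 73·23.46·16.1 = 27576.5 kN·m/m
M_D = W·d = 2545·4.92 = 12521.4 kN·m/m
FS = M_R / M_D = 27576.5 / 12521.4 = 2.202

FS = 2.20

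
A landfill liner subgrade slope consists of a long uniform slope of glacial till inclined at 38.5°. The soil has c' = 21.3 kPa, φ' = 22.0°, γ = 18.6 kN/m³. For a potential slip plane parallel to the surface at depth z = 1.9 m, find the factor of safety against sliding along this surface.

FS = 1.75

For an infinite slope with a slip plane parallel to the surface (no pore pressure): FS = [c' + γz cos²β tanφ'] / [γz sinβ cosβ].
γz = 18.6·1.9 = 35.34 kN/m²
Numerator = 21.3 + 35.34·cos²38.5°·tan22.0° = 21.3 + 35.34·0.6125·0.4040 = 30.045 kPa
Denominator = 35.34·sin38.5°·cos38.5° = 35.34·0.6225·0.7826 = 17.217 kPa
FS = 30.045 / 17.217 = 1.745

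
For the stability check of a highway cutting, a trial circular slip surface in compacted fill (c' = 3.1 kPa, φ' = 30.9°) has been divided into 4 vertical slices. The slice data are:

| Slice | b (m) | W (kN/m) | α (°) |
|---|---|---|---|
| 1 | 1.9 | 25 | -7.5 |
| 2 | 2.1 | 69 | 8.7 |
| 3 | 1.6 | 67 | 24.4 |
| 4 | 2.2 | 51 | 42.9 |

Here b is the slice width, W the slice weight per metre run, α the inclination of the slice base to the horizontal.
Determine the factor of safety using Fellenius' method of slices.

FS = 2.04

Ordinary method of slices: FS = Σ[c'·Δl_i + (W_i cosα_i)·tanφ'] / Σ W_i sinα_i, with Δl_i = b_i / cosα_i.
Slice 1: Δl = 1.9/cos(-7.5°) = 1.916 m; N'_1 = 25·cos(-7.5°) = 24.8; c'Δl = 5.94; W sinα = -3.3
Slice 2: Δl = 2.1/cos8.7° = 2.124 m; N'_2 = 69·cos8.7° = 68.2; c'Δl = 6.59; W sinα = 10.4
Slice 3: Δl = 1.6/cos24.4° = 1.757 m; N'_3 = 67·cos24.4° = 61.0; c'Δl = 5.45; W sinα = 27.7
Slice 4: Δl = 2.2/cos42.9° = 3.003 m; N'_4 = 51·cos42.9° = 37.4; c'Δl = 9.31; W sinα = 34.7
Σc'Δl = 27.3 kN/m; ΣN' = 191.4 kN/m; ΣW sinα = 69.6 kN/m
Resisting = 27.3 + 191.4·tan30.9° = 27.3 + 114.5 = 141.8 kN/m
FS = 141.8 / 69.6 = 2.038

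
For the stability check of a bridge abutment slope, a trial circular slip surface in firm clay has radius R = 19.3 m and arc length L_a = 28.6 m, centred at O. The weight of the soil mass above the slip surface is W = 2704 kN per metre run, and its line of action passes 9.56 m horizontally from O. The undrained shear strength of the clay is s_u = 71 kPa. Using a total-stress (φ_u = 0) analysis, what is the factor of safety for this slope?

FS = 1.52

Taking moments about the centre O, the resisting moment is provided by the undrained shear strength acting along the arc:
M_R = s_u·L_a·R = 71·28.60·19.3 = 39190.6 kN·m/m
M_D = W·d = 2704·9.56 = 25850.2 kN·m/m
FS = M_R / M_D = 39190.6 / 25850.2 = 1.516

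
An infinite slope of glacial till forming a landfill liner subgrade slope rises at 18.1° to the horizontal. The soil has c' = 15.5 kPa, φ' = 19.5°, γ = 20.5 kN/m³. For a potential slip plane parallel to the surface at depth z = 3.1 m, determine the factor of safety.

For an infinite slope with a slip plane parallel to the surface (no pore pressure): FS = [c' + γz cos²β tanφ'] / [γz sinβ cosβ].
γz = 20.5·3.1 = 63.55 kN/m²
Numerator = 15.5 + 63.55·cos²18.1°·tan19.5° = 15.5 + 63.55·0.9035·0.3541 = 35.832 kPa
Denominator = 63.55·sin18.1°·cos18.1° = 63.55·0.3107·0.9505 = 18.766 kPa
FS = 35.832 / 18.766 = 1.909

FS = 1.91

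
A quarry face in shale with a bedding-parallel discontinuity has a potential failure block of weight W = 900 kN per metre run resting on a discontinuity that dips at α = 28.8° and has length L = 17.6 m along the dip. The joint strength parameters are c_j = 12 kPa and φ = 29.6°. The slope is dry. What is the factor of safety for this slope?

FS = 1.52

Resolving the block weight along and normal to the plane and applying the Mohr–Coulomb strength on the joint:
N' = W cosα = 900·cos28.8° = 788.7 kN/m
Driving force T = W sinα = 900·sin28.8° = 433.6 kN/m
Resisting force R = c_j·L + N'·tanφ = 12·17.6 + 788.7·tan29.6° = 211.2 + 448.0 = 659.2 kN/m
FS = R / T = 659.2 / 433.6 = 1.520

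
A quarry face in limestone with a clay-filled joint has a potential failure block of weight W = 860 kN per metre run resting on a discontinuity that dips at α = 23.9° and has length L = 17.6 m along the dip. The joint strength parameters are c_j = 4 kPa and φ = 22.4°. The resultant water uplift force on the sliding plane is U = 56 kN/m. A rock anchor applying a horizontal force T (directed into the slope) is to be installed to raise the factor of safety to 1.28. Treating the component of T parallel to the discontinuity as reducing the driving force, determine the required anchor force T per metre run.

T = 56 kN/m

Resolving forces along and normal to the sliding plane, with the horizontal anchor force T adding T·sinα to the effective normal force and T·cosα acting up the plane against the driving force:
FS = [c_jL + (W cosα − U + T sinα) tanφ] / [W sinα − T cosα]
Without the anchor: N' = 730.3 kN/m, driving T_d = 348.4 kN/m, resisting R = 4·17.6 + 730.3·tan22.4° = 371.4 kN/m, FS = 1.07.
Setting FS = 1.28 and solving for T:
1.28·(348.4 − T cos23.9°) = 371.4 + T sin23.9°·tan22.4°
T·(sin23.9°·tan22.4° + 1.28·cos23.9°) = 1.28·348.4 − 371.4
T·(0.4051·0.4122 + 1.28·0.9143) = 446.0 − 371.4 = 74.6
T·1.3372 = 74.6
T = 55.8 kN/m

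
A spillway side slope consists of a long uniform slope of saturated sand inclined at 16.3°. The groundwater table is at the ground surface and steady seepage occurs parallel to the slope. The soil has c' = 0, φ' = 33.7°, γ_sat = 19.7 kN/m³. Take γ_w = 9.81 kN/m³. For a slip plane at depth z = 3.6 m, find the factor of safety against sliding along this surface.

FS = 1.14

With seepage parallel to the slope and the water table at the surface, the effective normal stress on the slip plane uses the buoyant unit weight γ' = γ_sat − γ_w while the driving shear stress uses γ_sat:
FS = [c' + γ' z cos²β tanφ'] / [γ_sat z sinβ cosβ]
(For c' = 0 this reduces to FS = (γ'/γ_sat)·tanφ'/tanβ.)
γ' = 19.7 − 9.81 = 9.89 kN/m³
Numerator = 0.0 + 9.89·3.6·cos²16.3°·tan33.7° = 0.0 + 9.89·3.6·0.9212·0.6669 = 21.874 kPa
Denominator = 19.7·3.6·sin16.3°·cos16.3° = 19.7·3.6·0.2807·0.9598 = 19.105 kPa
FS = 21.874 / 19.105 = 1.145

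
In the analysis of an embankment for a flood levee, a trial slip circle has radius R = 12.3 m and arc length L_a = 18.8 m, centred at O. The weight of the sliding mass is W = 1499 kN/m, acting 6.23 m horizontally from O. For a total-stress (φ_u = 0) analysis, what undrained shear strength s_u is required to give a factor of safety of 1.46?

s_u = 59.0 kPa

FS = s_u·L_a·R / (W·d), so s_u = FS·W·d / (L_a·R).
s_u = 1.46·1499·6.23 / (18.80·12.3) = 13634.6 / 231.24 = 58.96 kPa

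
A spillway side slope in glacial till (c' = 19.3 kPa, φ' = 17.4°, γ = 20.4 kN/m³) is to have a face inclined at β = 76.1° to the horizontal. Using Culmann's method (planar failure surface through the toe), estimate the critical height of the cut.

H_c = 7.30 m

Culmann's analysis gives the critical failure plane at α_cr = (β + φ')/2 = (76.1 + 17.4)/2 = 46.8°, and the critical height
H_c = (4c'/γ) · sinβ cosφ' / [1 − cos(β − φ')]
    = (4·19.3/20.4) · sin76.1°·cos17.4° / [1 − cos(58.7°)]
    = 3.784 · 0.9707·0.9542 / [1 − 0.5195]
    = 3.784 · 0.9263 / 0.4805
    = 7.30 m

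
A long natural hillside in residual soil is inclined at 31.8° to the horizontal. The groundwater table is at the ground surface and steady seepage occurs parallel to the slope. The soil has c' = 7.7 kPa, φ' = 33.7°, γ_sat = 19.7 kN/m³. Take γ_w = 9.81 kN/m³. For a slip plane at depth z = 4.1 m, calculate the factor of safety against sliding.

FS = 0.75

With seepage parallel to the slope and the water table at the surface, the effective normal stress on the slip plane uses the buoyant unit weight γ' = γ_sat − γ_w while the driving shear stress uses γ_sat:
FS = [c' + γ' z cos²β tanφ'] / [γ_sat z sinβ cosβ]
γ' = 19.7 − 9.81 = 9.89 kN/m³
Numerator = 7.7 + 9.89·4.1·cos²31.8°·tan33.7° = 7.7 + 9.89·4.1·0.7223·0.6669 = 27.234 kPa
Denominator = 19.7·4.1·sin31.8°·cos31.8° = 19.7·4.1·0.5270·0.8499 = 36.173 kPa
FS = 27.234 / 36.173 = 0.753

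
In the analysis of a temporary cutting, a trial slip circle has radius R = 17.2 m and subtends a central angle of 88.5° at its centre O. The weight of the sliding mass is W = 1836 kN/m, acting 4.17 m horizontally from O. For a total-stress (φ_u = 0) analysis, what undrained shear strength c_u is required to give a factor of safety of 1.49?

c_u = 25.0 kPa

FS = c_u·L_a·R / (W·d), so c_u = FS·W·d / (L_a·R).
Arc length L_a = R·θ = 17.2·(88.5°·π/180) = 17.2·1.5446 = 26.57 m
c_u = 1.49·1836·4.17 / (26.57·17.2) = 11407.6 / 456.96 = 24.96 kPa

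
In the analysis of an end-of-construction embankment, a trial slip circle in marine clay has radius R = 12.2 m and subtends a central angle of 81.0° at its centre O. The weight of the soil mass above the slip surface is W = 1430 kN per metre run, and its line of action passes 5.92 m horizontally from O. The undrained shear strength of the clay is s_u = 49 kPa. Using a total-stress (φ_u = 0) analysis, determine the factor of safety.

Taking moments about the centre O, the resisting moment is provided by the undrained shear strength acting along the arc:
Arc length L_a = R·θ = 12.2·(81.0°·π/180) = 12.2·1.4137 = 17.25 m
M_R = s_u·L_a·R = 49·17.25·12.2 = 10310.5 kN·m/m
M_D = W·d = 1430·5.92 = 8465.6 kN·m/m
FS = M_R / M_D = 10310.5 / 8465.6 = 1.218

FS = 1.22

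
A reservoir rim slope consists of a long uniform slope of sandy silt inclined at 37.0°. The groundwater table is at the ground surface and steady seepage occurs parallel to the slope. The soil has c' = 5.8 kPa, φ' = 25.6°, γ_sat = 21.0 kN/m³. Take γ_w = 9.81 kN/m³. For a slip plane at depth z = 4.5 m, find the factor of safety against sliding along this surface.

FS = 0.47

With seepage parallel to the slope and the water table at the surface, the effective normal stress on the slip plane uses the buoyant unit weight γ' = γ_sat − γ_w while the driving shear stress uses γ_sat:
FS = [c' + γ' z cos²β tanφ'] / [γ_sat z sinβ cosβ]
γ' = 21.0 − 9.81 = 11.19 kN/m³
Numerator = 5.8 + 11.19·4.5·cos²37.0°·tan25.6° = 5.8 + 11.19·4.5·0.6378·0.4791 = 21.188 kPa
Denominator = 21.0·4.5·sin37.0°·cos37.0° = 21.0·4.5·0.6018·0.7986 = 45.420 kPa
FS = 21.188 / 45.420 = 0.466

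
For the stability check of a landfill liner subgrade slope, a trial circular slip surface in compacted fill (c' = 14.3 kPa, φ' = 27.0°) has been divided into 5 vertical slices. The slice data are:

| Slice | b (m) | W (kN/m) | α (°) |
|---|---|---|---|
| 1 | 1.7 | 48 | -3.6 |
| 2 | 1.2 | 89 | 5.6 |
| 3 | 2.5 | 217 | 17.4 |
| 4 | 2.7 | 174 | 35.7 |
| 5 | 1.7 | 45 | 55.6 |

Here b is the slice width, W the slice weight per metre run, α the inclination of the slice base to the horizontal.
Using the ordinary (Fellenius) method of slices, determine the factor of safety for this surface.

Ordinary method of slices: FS = Σ[c'·Δl_i + (W_i cosα_i)·tanφ'] / Σ W_i sinα_i, with Δl_i = b_i / cosα_i.
Slice 1: Δl = 1.7/cos(-3.6°) = 1.703 m; N'_1 = 48·cos(-3.6°) = 47.9; c'Δl = 24.36; W sinα = -3.0
Slice 2: Δl = 1.2/cos5.6° = 1.206 m; N'_2 = 89·cos5.6° = 88.6; c'Δl = 17.24; W sinα = 8.7
Slice 3: Δl = 2.5/cos17.4° = 2.620 m; N'_3 = 217·cos17.4° = 207.1; c'Δl = 37.46; W sinα = 64.9
Slice 4: Δl = 2.7/cos35.7° = 3.325 m; N'_4 = 174·cos35.7° = 141.3; c'Δl = 47.54; W sinα = 101.5
Slice 5: Δl = 1.7/cos55.6° = 3.009 m; N'_5 = 45·cos55.6° = 25.4; c'Δl = 43.03; W sinα = 37.1
Σc'Δl = 169.6 kN/m; ΣN' = 510.3 kN/m; ΣW sinα = 209.2 kN/m
Resisting = 169.6 + 510.3·tan27.0° = 169.6 + 260.0 = 429.6 kN/m
FS = 429.6 / 209.2 = 2.053

FS = 2.05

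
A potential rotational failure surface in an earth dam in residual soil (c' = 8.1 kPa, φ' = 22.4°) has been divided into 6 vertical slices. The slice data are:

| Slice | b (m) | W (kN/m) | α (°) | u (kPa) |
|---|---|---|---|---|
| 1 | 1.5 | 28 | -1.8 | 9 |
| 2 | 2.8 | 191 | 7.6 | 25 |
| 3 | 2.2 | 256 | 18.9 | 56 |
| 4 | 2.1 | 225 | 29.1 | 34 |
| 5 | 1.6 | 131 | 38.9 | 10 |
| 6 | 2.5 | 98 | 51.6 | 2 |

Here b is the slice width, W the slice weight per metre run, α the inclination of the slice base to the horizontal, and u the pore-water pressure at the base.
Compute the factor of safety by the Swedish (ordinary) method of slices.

Ordinary method of slices: FS = Σ[c'·Δl_i + (W_i cosα_i − u_i·Δl_i)·tanφ'] / Σ W_i sinα_i, with Δl_i = b_i / cosα_i.
Slice 1: Δl = 1.5/cos(-1.8°) = 1.501 m; N'_1 = 28·cos(-1.8°) − 9·1.501 = 14.5; c'Δl = 12.16; W sinα = -0.9
Slice 2: Δl = 2.8/cos7.6° = 2.825 m; N'_2 = 191·cos7.6° − 25·2.825 = 118.7; c'Δl = 22.88; W sinα = 25.3
Slice 3: Δl = 2.2/cos18.9° = 2.325 m; N'_3 = 256·cos18.9° − 56·2.325 = 112.0; c'Δl = 18.84; W sinα = 82.9
Slice 4: Δl = 2.1/cos29.1° = 2.403 m; N'_4 = 225·cos29.1° − 34·2.403 = 114.9; c'Δl = 19.47; W sinα = 109.4
Slice 5: Δl = 1.6/cos38.9° = 2.056 m; N'_5 = 131·cos38.9° − 10·2.056 = 81.4; c'Δl = 16.65; W sinα = 82.3
Slice 6: Δl = 2.5/cos51.6° = 4.025 m; N'_6 = 98·cos51.6° − 2·4.025 = 52.8; c'Δl = 32.60; W sinα = 76.8
Σc'Δl = 122.6 kN/m; ΣN' = 494.3 kN/m; ΣW sinα = 375.8 kN/m
Resisting = 122.6 + 494.3·tan22.4° = 122.6 + 203.7 = 326.3 kN/m
FS = 326.3 / 375.8 = 0.868

FS = 0.87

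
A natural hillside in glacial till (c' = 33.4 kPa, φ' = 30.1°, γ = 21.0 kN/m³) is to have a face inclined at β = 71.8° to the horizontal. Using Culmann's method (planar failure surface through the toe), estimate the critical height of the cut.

Culmann's analysis gives the critical failure plane at α_cr = (β + φ')/2 = (71.8 + 30.1)/2 = 51.0°, and the critical height
H_c = (4c'/γ) · sinβ cosφ' / [1 − cos(β − φ')]
    = (4·33.4/21.0) · sin71.8°·cos30.1° / [1 − cos(41.7°)]
    = 6.362 · 0.9500·0.8652 / [1 − 0.7466]
    = 6.362 · 0.8219 / 0.2534
    = 20.64 m

H_c = 20.64 m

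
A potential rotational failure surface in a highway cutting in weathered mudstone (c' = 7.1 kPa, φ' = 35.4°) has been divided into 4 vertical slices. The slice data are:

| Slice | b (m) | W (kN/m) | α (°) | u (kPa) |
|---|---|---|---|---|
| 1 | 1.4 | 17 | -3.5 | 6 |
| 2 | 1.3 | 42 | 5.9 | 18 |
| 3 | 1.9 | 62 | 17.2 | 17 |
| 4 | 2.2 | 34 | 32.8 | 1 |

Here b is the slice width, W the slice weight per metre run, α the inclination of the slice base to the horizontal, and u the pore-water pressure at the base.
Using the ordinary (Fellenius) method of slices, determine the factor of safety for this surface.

Ordinary method of slices: FS = Σ[c'·Δl_i + (W_i cosα_i − u_i·Δl_i)·tanφ'] / Σ W_i sinα_i, with Δl_i = b_i / cosα_i.
Slice 1: Δl = 1.4/cos(-3.5°) = 1.403 m; N'_1 = 17·cos(-3.5°) − 6·1.403 = 8.6; c'Δl = 9.96; W sinα = -1.0
Slice 2: Δl = 1.3/cos5.9° = 1.307 m; N'_2 = 42·cos5.9° − 18·1.307 = 18.3; c'Δl = 9.28; W sinα = 4.3
Slice 3: Δl = 1.9/cos17.2° = 1.989 m; N'_3 = 62·cos17.2° − 17·1.989 = 25.4; c'Δl = 14.12; W sinα = 18.3
Slice 4: Δl = 2.2/cos32.8° = 2.617 m; N'_4 = 34·cos32.8° − 1·2.617 = 26.0; c'Δl = 18.58; W sinα = 18.4
Σc'Δl = 51.9 kN/m; ΣN' = 78.2 kN/m; ΣW sinα = 40.0 kN/m
Resisting = 51.9 + 78.2·tan35.4° = 51.9 + 55.6 = 107.5 kN/m
FS = 107.5 / 40.0 = 2.685

FS = 2.69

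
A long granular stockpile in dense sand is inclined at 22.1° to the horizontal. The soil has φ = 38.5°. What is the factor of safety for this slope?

FS = 1.96

For a dry cohesionless infinite slope the factor of safety is FS = tanφ / tanβ.
FS = tan38.5° / tan22.1° = 0.7954 / 0.4061 = 1.959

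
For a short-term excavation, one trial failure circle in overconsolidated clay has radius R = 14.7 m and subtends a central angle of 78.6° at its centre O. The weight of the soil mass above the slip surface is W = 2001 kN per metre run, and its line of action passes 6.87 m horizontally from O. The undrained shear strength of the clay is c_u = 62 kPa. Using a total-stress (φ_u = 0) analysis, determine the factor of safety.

Taking moments about the centre O, the resisting moment is provided by the undrained shear strength acting along the arc:
Arc length L_a = R·θ = 14.7·(78.6°·π/180) = 14.7·1.3718 = 20.17 m
M_R = c_u·L_a·R = 62·20.17·14.7 = 18379.2 kN·m/m
M_D = W·d = 2001·6.87 = 13746.9 kN·m/m
FS = M_R / M_D = 18379.2 / 13746.9 = 1.337

FS = 1.34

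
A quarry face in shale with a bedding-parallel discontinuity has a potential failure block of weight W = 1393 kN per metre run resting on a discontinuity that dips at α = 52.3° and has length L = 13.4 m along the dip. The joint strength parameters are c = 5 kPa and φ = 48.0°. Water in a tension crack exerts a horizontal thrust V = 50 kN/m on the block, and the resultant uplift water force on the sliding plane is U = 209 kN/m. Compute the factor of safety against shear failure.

FS = 0.65

Resolving the block weight along and normal to the plane and applying the Mohr–Coulomb strength on the joint:
N' = W cosα − U − V sinα = 1393·cos52.3° − 209 − 50·sin52.3° = 603.3 kN/m
Driving force T = W sinα + V cosα = 1393·sin52.3° + 50·cos52.3° = 1132.8 kN/m
Resisting force R = c·L + N'·tanφ = 5·13.4 + 603.3·tan48.0° = 67.0 + 670.0 = 737.0 kN/m
FS = R / T = 737.0 / 1132.8 = 0.651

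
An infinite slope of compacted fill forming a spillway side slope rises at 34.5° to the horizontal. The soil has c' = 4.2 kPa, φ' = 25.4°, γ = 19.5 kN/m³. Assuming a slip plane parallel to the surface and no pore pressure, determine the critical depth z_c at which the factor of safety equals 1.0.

Setting FS = 1.00 in FS = [c' + γz cos²β tanφ'] / [γz sinβ cosβ] and solving for z:
z = c' / [γ cosβ (FS·sinβ − cosβ·tanφ')]
  = 4.2 / [19.5·cos34.5°·(1.00·sin34.5° − cos34.5°·tan25.4°)]
  = 4.2 / [19.5·0.8241·(1.00·0.5664 − 0.8241·0.4748)]
  = 4.2 / 2.8137 = 1.493 m

z_c = 1.49 m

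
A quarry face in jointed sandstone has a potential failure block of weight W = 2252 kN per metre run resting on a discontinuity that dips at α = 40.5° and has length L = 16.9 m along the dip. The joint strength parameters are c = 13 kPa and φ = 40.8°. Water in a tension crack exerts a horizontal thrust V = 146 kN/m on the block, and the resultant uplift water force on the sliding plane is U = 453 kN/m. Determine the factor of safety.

Resolving the block weight along and normal to the plane and applying the Mohr–Coulomb strength on the joint:
N' = W cosα − U − V sinα = 2252·cos40.5° − 453 − 146·sin40.5° = 1164.6 kN/m
Driving force T = W sinα + V cosα = 2252·sin40.5° + 146·cos40.5° = 1573.6 kN/m
Resisting force R = c·L + N'·tanφ = 13·16.9 + 1164.6·tan40.8° = 219.7 + 1005.3 = 1225.0 kN/m
FS = R / T = 1225.0 / 1573.6 = 0.778

FS = 0.78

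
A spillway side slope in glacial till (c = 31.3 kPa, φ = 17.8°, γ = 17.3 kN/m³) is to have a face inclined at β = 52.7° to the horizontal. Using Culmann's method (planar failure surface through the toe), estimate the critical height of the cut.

H_c = 30.48 m

Culmann's analysis gives the critical failure plane at α_cr = (β + φ)/2 = (52.7 + 17.8)/2 = 35.2°, and the critical height
H_c = (4c/γ) · sinβ cosφ / [1 − cos(β − φ)]
    = (4·31.3/17.3) · sin52.7°·cos17.8° / [1 − cos(34.9°)]
    = 7.237 · 0.7955·0.9521 / [1 − 0.8202]
    = 7.237 · 0.7574 / 0.1798
    = 30.48 m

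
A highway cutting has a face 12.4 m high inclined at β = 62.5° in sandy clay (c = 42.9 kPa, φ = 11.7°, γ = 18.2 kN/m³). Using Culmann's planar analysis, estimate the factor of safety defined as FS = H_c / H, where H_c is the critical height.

H_c = (4c/γ) · sinβ cosφ / [1 − cos(β − φ)]
    = (4·42.9/18.2) · sin62.5°·cos11.7° / [1 − cos50.8°]
    = 9.429 · 0.8686 / 0.3680 = 22.26 m
FS = H_c / H = 22.26 / 12.4 = 1.795

FS = 1.79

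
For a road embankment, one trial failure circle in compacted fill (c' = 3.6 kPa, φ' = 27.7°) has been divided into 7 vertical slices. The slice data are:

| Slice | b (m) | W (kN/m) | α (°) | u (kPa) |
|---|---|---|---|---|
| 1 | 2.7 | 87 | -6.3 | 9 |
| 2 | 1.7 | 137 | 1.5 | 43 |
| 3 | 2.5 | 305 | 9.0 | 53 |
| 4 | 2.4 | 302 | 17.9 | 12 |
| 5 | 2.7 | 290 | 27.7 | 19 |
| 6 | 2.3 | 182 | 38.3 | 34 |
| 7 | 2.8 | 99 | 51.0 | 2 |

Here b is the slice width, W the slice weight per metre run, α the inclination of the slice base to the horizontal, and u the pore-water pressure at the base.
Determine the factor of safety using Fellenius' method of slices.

Ordinary method of slices: FS = Σ[c'·Δl_i + (W_i cosα_i − u_i·Δl_i)·tanφ'] / Σ W_i sinα_i, with Δl_i = b_i / cosα_i.
Slice 1: Δl = 2.7/cos(-6.3°) = 2.716 m; N'_1 = 87·cos(-6.3°) − 9·2.716 = 62.0; c'Δl = 9.78; W sinα = -9.5
Slice 2: Δl = 1.7/cos1.5° = 1.701 m; N'_2 = 137·cos1.5° − 43·1.701 = 63.8; c'Δl = 6.12; W sinα = 3.6
Slice 3: Δl = 2.5/cos9.0° = 2.531 m; N'_3 = 305·cos9.0° − 53·2.531 = 167.1; c'Δl = 9.11; W sinα = 47.7
Slice 4: Δl = 2.4/cos17.9° = 2.522 m; N'_4 = 302·cos17.9° − 12·2.522 = 257.1; c'Δl = 9.08; W sinα = 92.8
Slice 5: Δl = 2.7/cos27.7° = 3.049 m; N'_5 = 290·cos27.7° − 19·3.049 = 198.8; c'Δl = 10.98; W sinα = 134.8
Slice 6: Δl = 2.3/cos38.3° = 2.931 m; N'_6 = 182·cos38.3° − 34·2.931 = 43.2; c'Δl = 10.55; W sinα = 112.8
Slice 7: Δl = 2.8/cos51.0° = 4.449 m; N'_7 = 99·cos51.0° − 2·4.449 = 53.4; c'Δl = 16.02; W sinα = 76.9
Σc'Δl = 71.6 kN/m; ΣN' = 845.5 kN/m; ΣW sinα = 459.1 kN/m
Resisting = 71.6 + 845.5·tan27.7° = 71.6 + 443.9 = 515.5 kN/m
FS = 515.5 / 459.1 = 1.123

FS = 1.12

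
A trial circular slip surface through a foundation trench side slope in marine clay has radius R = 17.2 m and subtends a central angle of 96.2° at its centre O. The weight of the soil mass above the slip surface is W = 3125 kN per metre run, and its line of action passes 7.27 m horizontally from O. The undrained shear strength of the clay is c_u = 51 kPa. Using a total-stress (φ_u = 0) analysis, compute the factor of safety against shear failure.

Taking moments about the centre O, the resisting moment is provided by the undrained shear strength acting along the arc:
Arc length L_a = R·θ = 17.2·(96.2°·π/180) = 17.2·1.6790 = 28.88 m
M_R = c_u·L_a·R = 51·28.88·17.2 = 25332.6 kN·m/m
M_D = W·d = 3125·7.27 = 22718.8 kN·m/m
FS = M_R / M_D = 25332.6 / 22718.8 = 1.115

FS = 1.12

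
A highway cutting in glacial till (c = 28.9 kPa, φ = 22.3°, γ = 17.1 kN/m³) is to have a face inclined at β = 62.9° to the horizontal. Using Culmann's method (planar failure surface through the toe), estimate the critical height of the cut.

H_c = 23.13 m

Culmann's analysis gives the critical failure plane at α_cr = (β + φ)/2 = (62.9 + 22.3)/2 = 42.6°, and the critical height
H_c = (4c/γ) · sinβ cosφ / [1 − cos(β − φ)]
    = (4·28.9/17.1) · sin62.9°·cos22.3° / [1 − cos(40.6°)]
    = 6.760 · 0.8902·0.9252 / [1 − 0.7593]
    = 6.760 · 0.8236 / 0.2407
    = 23.13 m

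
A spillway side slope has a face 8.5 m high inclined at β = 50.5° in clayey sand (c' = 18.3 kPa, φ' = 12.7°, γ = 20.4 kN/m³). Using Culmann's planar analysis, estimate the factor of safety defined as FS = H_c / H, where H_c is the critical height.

FS = 1.51

H_c = (4c'/γ) · sinβ cosφ' / [1 − cos(β − φ')]
    = (4·18.3/20.4) · sin50.5°·cos12.7° / [1 − cos37.8°]
    = 3.588 · 0.7527 / 0.2098 = 12.87 m
FS = H_c / H = 12.87 / 8.5 = 1.514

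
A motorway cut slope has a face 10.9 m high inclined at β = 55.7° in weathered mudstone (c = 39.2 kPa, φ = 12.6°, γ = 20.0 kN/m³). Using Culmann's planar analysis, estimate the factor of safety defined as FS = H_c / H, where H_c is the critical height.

FS = 2.15

H_c = (4c/γ) · sinβ cosφ / [1 − cos(β − φ)]
    = (4·39.2/20.0) · sin55.7°·cos12.6° / [1 − cos43.1°]
    = 7.840 · 0.8062 / 0.2698 = 23.42 m
FS = H_c / H = 23.42 / 10.9 = 2.149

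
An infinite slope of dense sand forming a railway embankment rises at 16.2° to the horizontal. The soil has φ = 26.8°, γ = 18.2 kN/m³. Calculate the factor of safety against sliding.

For a dry cohesionless infinite slope the factor of safety is FS = tanφ / tanβ.
FS = tan26.8° / tan16.2° = 0.5051 / 0.2905 = 1.739

FS = 1.74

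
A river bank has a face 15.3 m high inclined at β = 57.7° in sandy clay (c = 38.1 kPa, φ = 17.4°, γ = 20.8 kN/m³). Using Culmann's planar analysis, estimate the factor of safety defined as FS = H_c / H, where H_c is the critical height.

FS = 1.63

H_c = (4c/γ) · sinβ cosφ / [1 − cos(β − φ)]
    = (4·38.1/20.8) · sin57.7°·cos17.4° / [1 − cos40.3°]
    = 7.327 · 0.8066 / 0.2373 = 24.90 m
FS = H_c / H = 24.90 / 15.3 = 1.628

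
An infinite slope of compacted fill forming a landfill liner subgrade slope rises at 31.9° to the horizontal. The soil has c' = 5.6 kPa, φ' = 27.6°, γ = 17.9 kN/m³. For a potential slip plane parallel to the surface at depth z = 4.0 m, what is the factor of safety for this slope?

For an infinite slope with a slip plane parallel to the surface (no pore pressure): FS = [c' + γz cos²β tanφ'] / [γz sinβ cosβ].
γz = 17.9·4.0 = 71.60 kN/m²
Numerator = 5.6 + 71.60·cos²31.9°·tan27.6° = 5.6 + 71.60·0.7208·0.5228 = 32.579 kPa
Denominator = 71.60·sin31.9°·cos31.9° = 71.60·0.5284·0.8490 = 32.122 kPa
FS = 32.579 / 32.122 = 1.014

FS = 1.01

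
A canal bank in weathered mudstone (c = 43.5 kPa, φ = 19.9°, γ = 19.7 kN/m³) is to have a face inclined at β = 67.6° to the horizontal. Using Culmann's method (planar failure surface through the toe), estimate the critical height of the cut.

Culmann's analysis gives the critical failure plane at α_cr = (β + φ)/2 = (67.6 + 19.9)/2 = 43.8°, and the critical height
H_c = (4c/γ) · sinβ cosφ / [1 − cos(β − φ)]
    = (4·43.5/19.7) · sin67.6°·cos19.9° / [1 − cos(47.7°)]
    = 8.832 · 0.9245·0.9403 / [1 − 0.6730]
    = 8.832 · 0.8693 / 0.3270
    = 23.48 m

H_c = 23.48 m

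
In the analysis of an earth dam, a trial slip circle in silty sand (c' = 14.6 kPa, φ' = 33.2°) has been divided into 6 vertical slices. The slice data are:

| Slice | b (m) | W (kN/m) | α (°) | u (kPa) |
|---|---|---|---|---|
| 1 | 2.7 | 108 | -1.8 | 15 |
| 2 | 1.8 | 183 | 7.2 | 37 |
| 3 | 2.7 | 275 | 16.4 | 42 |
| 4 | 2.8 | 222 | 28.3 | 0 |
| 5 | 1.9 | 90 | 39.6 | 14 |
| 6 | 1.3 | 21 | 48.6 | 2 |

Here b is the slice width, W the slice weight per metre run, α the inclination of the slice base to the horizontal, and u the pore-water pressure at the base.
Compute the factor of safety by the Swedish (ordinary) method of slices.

FS = 2.14

Ordinary method of slices: FS = Σ[c'·Δl_i + (W_i cosα_i − u_i·Δl_i)·tanφ'] / Σ W_i sinα_i, with Δl_i = b_i / cosα_i.
Slice 1: Δl = 2.7/cos(-1.8°) = 2.701 m; N'_1 = 108·cos(-1.8°) − 15·2.701 = 67.4; c'Δl = 39.44; W sinα = -3.4
Slice 2: Δl = 1.8/cos7.2° = 1.814 m; N'_2 = 183·cos7.2° − 37·1.814 = 114.4; c'Δl = 26.49; W sinα = 22.9
Slice 3: Δl = 2.7/cos16.4° = 2.815 m; N'_3 = 275·cos16.4° − 42·2.815 = 145.6; c'Δl = 41.09; W sinα = 77.6
Slice 4: Δl = 2.8/cos28.3° = 3.180 m; N'_4 = 222·cos28.3° − 0·3.180 = 195.5; c'Δl = 46.43; W sinα = 105.2
Slice 5: Δl = 1.9/cos39.6° = 2.466 m; N'_5 = 90·cos39.6° − 14·2.466 = 34.8; c'Δl = 36.00; W sinα = 57.4
Slice 6: Δl = 1.3/cos48.6° = 1.966 m; N'_6 = 21·cos48.6° − 2·1.966 = 10.0; c'Δl = 28.70; W sinα = 15.8
Σc'Δl = 218.2 kN/m; ΣN' = 567.7 kN/m; ΣW sinα = 275.6 kN/m
Resisting = 218.2 + 567.7·tan33.2° = 218.2 + 371.5 = 589.6 kN/m
FS = 589.6 / 275.6 = 2.140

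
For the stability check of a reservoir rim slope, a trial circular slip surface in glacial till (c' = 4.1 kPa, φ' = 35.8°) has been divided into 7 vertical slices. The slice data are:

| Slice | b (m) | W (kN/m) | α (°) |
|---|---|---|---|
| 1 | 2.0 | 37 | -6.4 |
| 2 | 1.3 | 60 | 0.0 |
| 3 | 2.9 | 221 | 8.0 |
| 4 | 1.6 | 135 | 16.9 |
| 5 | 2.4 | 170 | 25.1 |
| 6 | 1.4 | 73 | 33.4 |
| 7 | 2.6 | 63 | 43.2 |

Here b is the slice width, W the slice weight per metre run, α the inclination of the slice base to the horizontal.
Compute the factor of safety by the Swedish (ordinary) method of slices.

FS = 2.59

Ordinary method of slices: FS = Σ[c'·Δl_i + (W_i cosα_i)·tanφ'] / Σ W_i sinα_i, with Δl_i = b_i / cosα_i.
Slice 1: Δl = 2.0/cos(-6.4°) = 2.013 m; N'_1 = 37·cos(-6.4°) = 36.8; c'Δl = 8.25; W sinα = -4.1
Slice 2: Δl = 1.3/cos0.0° = 1.300 m; N'_2 = 60·cos0.0° = 60.0; c'Δl = 5.33; W sinα = 0.0
Slice 3: Δl = 2.9/cos8.0° = 2.928 m; N'_3 = 221·cos8.0° = 218.8; c'Δl = 12.01; W sinα = 30.8
Slice 4: Δl = 1.6/cos16.9° = 1.672 m; N'_4 = 135·cos16.9° = 129.2; c'Δl = 6.86; W sinα = 39.2
Slice 5: Δl = 2.4/cos25.1° = 2.650 m; N'_5 = 170·cos25.1° = 153.9; c'Δl = 10.87; W sinα = 72.1
Slice 6: Δl = 1.4/cos33.4° = 1.677 m; N'_6 = 73·cos33.4° = 60.9; c'Δl = 6.88; W sinα = 40.2
Slice 7: Δl = 2.6/cos43.2° = 3.567 m; N'_7 = 63·cos43.2° = 45.9; c'Δl = 14.62; W sinα = 43.1
Σc'Δl = 64.8 kN/m; ΣN' = 705.6 kN/m; ΣW sinα = 221.3 kN/m
Resisting = 64.8 + 705.6·tan35.8° = 64.8 + 508.9 = 573.7 kN/m
FS = 573.7 / 221.3 = 2.592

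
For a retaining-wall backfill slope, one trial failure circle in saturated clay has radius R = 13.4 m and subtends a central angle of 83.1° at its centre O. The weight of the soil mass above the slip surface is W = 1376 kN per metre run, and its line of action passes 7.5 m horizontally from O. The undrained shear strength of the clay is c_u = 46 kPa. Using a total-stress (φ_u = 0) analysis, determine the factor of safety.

Taking moments about the centre O, the resisting moment is provided by the undrained shear strength acting along the arc:
Arc length L_a = R·θ = 13.4·(83.1°·π/180) = 13.4·1.4504 = 19.43 m
M_R = c_u·L_a·R = 46·19.43·13.4 = 11979.7 kN·m/m
M_D = W·d = 1376·7.5 = 10320.0 kN·m/m
FS = M_R / M_D = 11979.7 / 10320.0 = 1.161

FS = 1.16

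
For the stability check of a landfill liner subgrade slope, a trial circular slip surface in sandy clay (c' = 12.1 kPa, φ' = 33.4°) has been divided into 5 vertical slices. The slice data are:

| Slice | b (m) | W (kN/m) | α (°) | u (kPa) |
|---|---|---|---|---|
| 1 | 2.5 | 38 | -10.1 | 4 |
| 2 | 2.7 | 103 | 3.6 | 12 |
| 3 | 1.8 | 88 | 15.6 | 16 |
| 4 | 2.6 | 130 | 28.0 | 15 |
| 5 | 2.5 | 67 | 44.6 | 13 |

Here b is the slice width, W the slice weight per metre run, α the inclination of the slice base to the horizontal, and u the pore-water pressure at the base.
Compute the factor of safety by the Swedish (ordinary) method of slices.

Ordinary method of slices: FS = Σ[c'·Δl_i + (W_i cosα_i − u_i·Δl_i)·tanφ'] / Σ W_i sinα_i, with Δl_i = b_i / cosα_i.
Slice 1: Δl = 2.5/cos(-10.1°) = 2.539 m; N'_1 = 38·cos(-10.1°) − 4·2.539 = 27.3; c'Δl = 30.73; W sinα = -6.7
Slice 2: Δl = 2.7/cos3.6° = 2.705 m; N'_2 = 103·cos3.6° − 12·2.705 = 70.3; c'Δl = 32.73; W sinα = 6.5
Slice 3: Δl = 1.8/cos15.6° = 1.869 m; N'_3 = 88·cos15.6° − 16·1.869 = 54.9; c'Δl = 22.61; W sinα = 23.7
Slice 4: Δl = 2.6/cos28.0° = 2.945 m; N'_4 = 130·cos28.0° − 15·2.945 = 70.6; c'Δl = 35.63; W sinα = 61.0
Slice 5: Δl = 2.5/cos44.6° = 3.511 m; N'_5 = 67·cos44.6° − 13·3.511 = 2.1; c'Δl = 42.48; W sinα = 47.0
Σc'Δl = 164.2 kN/m; ΣN' = 225.1 kN/m; ΣW sinα = 131.5 kN/m
Resisting = 164.2 + 225.1·tan33.4° = 164.2 + 148.4 = 312.6 kN/m
FS = 312.6 / 131.5 = 2.377

FS = 2.38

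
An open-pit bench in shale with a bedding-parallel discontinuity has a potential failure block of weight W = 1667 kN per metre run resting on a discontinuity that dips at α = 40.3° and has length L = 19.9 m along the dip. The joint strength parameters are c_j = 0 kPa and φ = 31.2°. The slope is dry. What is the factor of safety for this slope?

FS = 0.71

Resolving the block weight along and normal to the plane and applying the Mohr–Coulomb strength on the joint:
N' = W cosα = 1667·cos40.3° = 1271.4 kN/m
Driving force T = W sinα = 1667·sin40.3° = 1078.2 kN/m
Resisting force R = c_j·L + N'·tanφ = 0·19.9 + 1271.4·tan31.2° = 0.0 + 770.0 = 770.0 kN/m
FS = R / T = 770.0 / 1078.2 = 0.714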